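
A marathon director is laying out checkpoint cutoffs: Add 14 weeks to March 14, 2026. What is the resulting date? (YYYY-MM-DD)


Start: 2026-03-14
Weeks to add: 14
Convert to days: 14 x 7 = 98 days
Add 98 days to 2026-03-14
Result: 2026-06-20

2026-06-20


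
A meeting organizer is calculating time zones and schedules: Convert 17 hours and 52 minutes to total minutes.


Hours: 17
Minutes: 52
Convert hours to minutes: 17 x 60 = 1020
Add remaining minutes: 1020 + 52 = 1072

1072


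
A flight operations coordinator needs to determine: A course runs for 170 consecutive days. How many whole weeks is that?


Total days: 170
Days per week: 7
Division: 170 / 7 = 24 remainder 2
Complete weeks: 24
Remaining days: 2

24


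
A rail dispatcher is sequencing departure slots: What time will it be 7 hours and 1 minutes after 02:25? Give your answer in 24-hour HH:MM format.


Start time: 02:25
Adding: 7 hours 1 minutes
Minutes: 25 + 1 = 26
Hours: 2 + 7 + 0 = 9
Result: 09:26

09:26


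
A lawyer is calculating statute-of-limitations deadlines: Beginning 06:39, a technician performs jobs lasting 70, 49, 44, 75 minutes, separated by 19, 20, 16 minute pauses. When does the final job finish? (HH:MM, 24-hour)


Start: 06:39 = 399 min from midnight
  after task 1 (70 min): 07:49
  after break (19 min): 08:08
  after task 2 (49 min): 08:57
  after break (20 min): 09:17
  after task 3 (44 min): 10:01
  after break (16 min): 10:17
  after task 4 (75 min): 11:32
Total elapsed: 293 minutes
End time: 11:32

11:32


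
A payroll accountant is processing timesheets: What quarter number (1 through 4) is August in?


Month: August (month 8)
Q1: January-March (months 1-3)
Q2: April-June (months 4-6)
Q3: July-September (months 7-9)
Q4: October-December (months 10-12)
Month 8 falls in Q3

3


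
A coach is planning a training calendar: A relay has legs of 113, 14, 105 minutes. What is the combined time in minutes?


Durations: 113, 14, 105
Running sum: 113
+ 14 = 127
+ 105 = 232
Total duration: 232 minutes
That is 3 hours and 52 minutes

232


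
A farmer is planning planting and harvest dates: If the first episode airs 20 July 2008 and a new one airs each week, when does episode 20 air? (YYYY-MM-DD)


First occurrence: 2008-07-20 (occurrence 1)
Each occurrence is 7 days after the previous.
Occurrence 20 is 19 weeks after the first.
19 weeks = 133 days
2008-07-20 + 133 days = 2008-11-30

2008-11-30


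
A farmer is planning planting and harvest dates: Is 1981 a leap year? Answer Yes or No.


Year: 1981
Divisible by 4? 1981 / 4 = 495.25 -> No
Not divisible by 4, so NOT a leap year

No


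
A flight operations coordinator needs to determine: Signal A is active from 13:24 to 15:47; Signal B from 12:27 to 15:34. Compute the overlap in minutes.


Interval A: [804, 947] minutes from midnight
Interval B: [747, 934] minutes from midnight
Overlap start = max(804, 747) = 804
Overlap end = min(947, 934) = 934
Overlap = 934 - 804 = 130 minutes

130


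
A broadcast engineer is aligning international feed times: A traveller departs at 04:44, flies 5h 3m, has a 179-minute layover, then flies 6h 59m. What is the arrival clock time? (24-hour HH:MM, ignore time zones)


Depart: 04:44
Leg 1: +303 min -> 09:47
Layover: +179 min -> 12:46
Leg 2: +419 min -> 19:45
Total travel: 901 minutes = 15h 1m
Arrival: 19:45

19:45


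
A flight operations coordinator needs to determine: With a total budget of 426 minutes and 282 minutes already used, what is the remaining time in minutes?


Total budget: 426 minutes
Time used: 282 minutes
Remaining: 426 - 282 = 144 minutes
Percent used: 66.2%
Percent remaining: 33.8%

144


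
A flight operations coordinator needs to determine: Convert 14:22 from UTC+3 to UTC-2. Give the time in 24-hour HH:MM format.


Local time: 14:22 at UTC+3 (offset 3h)
Target zone: UTC-2 (offset -2h)
Difference: -2 - (3) = -5 hours
Calculation: 14 + (-5) = 9
Result: 09:22

09:22


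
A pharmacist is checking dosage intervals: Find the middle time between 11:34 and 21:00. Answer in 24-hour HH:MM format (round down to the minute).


Start time: 11:34 = 694 minutes from midnight
End time: 21:00 = 1260 minutes from midnight
Sum: 694 + 1260 = 1954
Midpoint: 1954 / 2 = 977 minutes
Convert: 977 / 60 = 16 hours, 17 minutes
Result: 16:17

16:17


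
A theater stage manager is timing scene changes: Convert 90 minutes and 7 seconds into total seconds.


Minutes: 90
Seconds: 7
Convert minutes to seconds: 90 x 60 = 5400
Add remaining seconds: 5400 + 7 = 5407

5407


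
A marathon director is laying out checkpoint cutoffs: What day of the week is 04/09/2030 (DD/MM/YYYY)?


Date: 2030-09-04
January 1, 2030 is a Tuesday
Day of year: 247
Offset from Jan 1: 246 days
246 mod 7 = 1
Result: Wednesday

Wednesday


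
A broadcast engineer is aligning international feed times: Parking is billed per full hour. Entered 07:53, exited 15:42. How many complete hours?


Start: 07:53
End: 15:42
Hour difference: 15 - 7 = 8 hours
Minute difference: 42 - 53 = -11 minutes
Total minutes: 469
Complete hours: 469 / 60 = 7 (remainder 49)

7


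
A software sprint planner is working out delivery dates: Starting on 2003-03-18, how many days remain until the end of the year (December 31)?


Start: March 18, 2003
End: December 31, 2003
Days left in March: 13
April: 30
May: 31
June: 30
July: 31
... plus remaining months
Sum of remaining months: 275
Total: 13 + 275 = 288

288


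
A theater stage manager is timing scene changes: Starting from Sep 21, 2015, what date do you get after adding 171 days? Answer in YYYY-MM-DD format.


Start: 2015-09-21
Adding 171 days
Days remaining in September: 9
After September: 162 days still to add
October 2015: 31 days, 131 remaining
November 2015: 30 days, 101 remaining
December 2015: 31 days, 70 remaining
January 2016: 31 days, 39 remaining
Result: 2016-03-10

2016-03-10


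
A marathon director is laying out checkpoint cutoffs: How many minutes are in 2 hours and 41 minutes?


Hours: 2
Extra minutes: 41
Minutes per hour: 60
Hours to minutes: 2 x 60 = 120
Total: 120 + 41 = 161

161


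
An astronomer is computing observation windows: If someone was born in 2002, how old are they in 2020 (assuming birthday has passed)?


Birth year: 2002
Current year: 2020
Age = current year - birth year
Age = 2020 - 2002 = 18

18


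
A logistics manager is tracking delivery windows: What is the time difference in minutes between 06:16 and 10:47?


Start time: 06:16 = 376 minutes from midnight
End time: 10:47 = 647 minutes from midnight
Difference: 647 - 376 = 271 minutes
That is 4 hours and 31 minutes

271


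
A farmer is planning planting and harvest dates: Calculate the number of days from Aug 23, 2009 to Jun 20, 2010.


Start date: 2009-08-23
End date: 2010-06-20
Aug 2009: +9 days
Sep 2009: +30 days
Oct 2009: +31 days
... (8 more months)
Total: 301 days

301


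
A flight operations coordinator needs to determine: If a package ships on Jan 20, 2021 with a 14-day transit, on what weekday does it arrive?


Start: 2021-01-20 (Wednesday)
Step 1 - find target date: add 14 days
  2021-01-20 + 14 days = 2021-02-03
Step 2 - day of week:
  14 mod 7 = 0
  Wednesday + 0 days -> Wednesday
Result: Wednesday (2021-02-03)

Wednesday


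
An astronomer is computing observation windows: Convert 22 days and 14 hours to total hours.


Days: 22
Extra hours: 14
Hours per day: 24
Days to hours: 22 x 24 = 528
Total: 528 + 14 = 542

542


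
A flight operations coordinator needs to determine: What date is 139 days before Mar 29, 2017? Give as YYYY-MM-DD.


Start: 2017-03-29
Subtracting 139 days
Days already passed in March: 29
After going back through March: 110 more days to subtract
February 2017: 28 days, 82 remaining
January 2017: 31 days, 51 remaining
December 2016: 31 days, 20 remaining
November 2016 has 30 days, need 20
Result: 2016-11-10

2016-11-10


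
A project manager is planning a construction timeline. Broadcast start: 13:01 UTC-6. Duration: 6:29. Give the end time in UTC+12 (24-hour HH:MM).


Start: 13:01 in UTC-6
Step 1 - add duration:
  minutes: 1 + 29 = 30
  hours: 13 + 6 + 0 = 19
  end in UTC-6: 19:30
Step 2 - convert UTC-6 -> UTC+12:
  offset difference: 12 - (-6) = 18 hours
  19 + (18) = 37 -> mod 24 = 13
Result: 13:30 in UTC+12

13:30


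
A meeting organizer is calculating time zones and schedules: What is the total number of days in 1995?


Year: 1995
Check leap year rules:
Divisible by 4? No
1995 is not a leap year
Days: 365

365


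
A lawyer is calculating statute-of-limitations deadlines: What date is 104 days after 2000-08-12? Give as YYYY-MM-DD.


Start: 2000-08-12
Adding 104 days
Days remaining in August: 19
After August: 85 days still to add
September 2000: 30 days, 55 remaining
October 2000: 31 days, 24 remaining
November 2000 has 30 days, need 24
Result: 2000-11-24

2000-11-24


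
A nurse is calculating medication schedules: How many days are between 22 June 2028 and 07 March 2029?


Start date: 2028-06-22
End date: 2029-03-07
Jun 2028: +9 days
Jul 2028: +31 days
Aug 2028: +31 days
... (7 more months)
Total: 258 days

258


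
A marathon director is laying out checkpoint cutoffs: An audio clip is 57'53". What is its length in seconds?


Minutes: 57
Seconds: 53
Convert minutes to seconds: 57 x 60 = 3420
Add remaining seconds: 3420 + 53 = 3473

3473


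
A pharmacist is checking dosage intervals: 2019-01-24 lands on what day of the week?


Date: 2019-01-24
January 1, 2019 is a Tuesday
Day of year: 24
Offset from Jan 1: 23 days
23 mod 7 = 2
Result: Thursday

Thursday


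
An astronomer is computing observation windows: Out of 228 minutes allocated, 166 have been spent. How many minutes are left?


Total budget: 228 minutes
Time used: 166 minutes
Remaining: 228 - 166 = 62 minutes
Percent used: 72.8%
Percent remaining: 27.2%

62


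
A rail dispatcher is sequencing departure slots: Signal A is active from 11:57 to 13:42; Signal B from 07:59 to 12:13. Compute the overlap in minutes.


Interval A: [717, 822] minutes from midnight
Interval B: [479, 733] minutes from midnight
Overlap start = max(717, 479) = 717
Overlap end = min(822, 733) = 733
Overlap = 733 - 717 = 16 minutes

16


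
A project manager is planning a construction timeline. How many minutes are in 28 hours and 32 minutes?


Hours: 28
Minutes: 32
Convert hours to minutes: 28 x 60 = 1680
Add remaining minutes: 1680 + 32 = 1712

1712


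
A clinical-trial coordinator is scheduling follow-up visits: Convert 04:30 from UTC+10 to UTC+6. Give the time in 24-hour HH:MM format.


Local time: 04:30 at UTC+10 (offset 10h)
Target zone: UTC+6 (offset 6h)
Difference: 6 - (10) = -4 hours
Calculation: 4 + (-4) = 0
Result: 00:30

00:30


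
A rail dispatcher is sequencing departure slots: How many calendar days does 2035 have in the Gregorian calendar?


Year: 2035
Check leap year rules:
Divisible by 4? No
2035 is not a leap year
Days: 365

365


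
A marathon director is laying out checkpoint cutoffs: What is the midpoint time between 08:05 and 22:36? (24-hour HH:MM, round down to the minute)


Start time: 08:05 = 485 minutes from midnight
End time: 22:36 = 1356 minutes from midnight
Sum: 485 + 1356 = 1841
Midpoint: 1841 / 2 = 920 minutes
Convert: 920 / 60 = 15 hours, 20 minutes
Result: 15:20

15:20


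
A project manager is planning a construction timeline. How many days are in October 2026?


Month: October
Year: 2026
October is a 31-day month
Total: 31 days

31


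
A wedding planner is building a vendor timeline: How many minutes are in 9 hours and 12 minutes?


Hours: 9
Extra minutes: 12
Minutes per hour: 60
Hours to minutes: 9 x 60 = 540
Total: 540 + 12 = 552

552


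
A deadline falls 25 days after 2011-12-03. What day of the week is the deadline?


Start: 2011-12-03 (Saturday)
Step 1 - find target date: add 25 days
  2011-12-03 + 25 days = 2011-12-28
Step 2 - day of week:
  25 mod 7 = 4
  Saturday + 4 days -> Wednesday
Result: Wednesday (2011-12-28)

Wednesday


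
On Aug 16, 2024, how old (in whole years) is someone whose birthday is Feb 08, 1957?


Birth: 1957-02-08
Reference: 2024-08-16
Year difference: 2024 - 1957 = 67
Has birthday (02-08) occurred by 08-16? Yes
Age in full years: 67

67


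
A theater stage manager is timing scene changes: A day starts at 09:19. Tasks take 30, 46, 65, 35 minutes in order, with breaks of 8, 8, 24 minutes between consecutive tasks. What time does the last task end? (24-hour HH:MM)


Start: 09:19 = 559 min from midnight
  after task 1 (30 min): 09:49
  after break (8 min): 09:57
  after task 2 (46 min): 10:43
  after break (8 min): 10:51
  after task 3 (65 min): 11:56
  after break (24 min): 12:20
  after task 4 (35 min): 12:55
Total elapsed: 216 minutes
End time: 12:55

12:55


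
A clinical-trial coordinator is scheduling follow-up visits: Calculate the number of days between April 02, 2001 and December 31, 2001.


Start: April 02, 2001
End: December 31, 2001
Days left in April: 28
May: 31
June: 30
July: 31
August: 31
... plus remaining months
Sum of remaining months: 245
Total: 28 + 245 = 273

273


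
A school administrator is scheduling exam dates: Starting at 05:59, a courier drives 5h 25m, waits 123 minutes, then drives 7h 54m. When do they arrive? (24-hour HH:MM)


Depart: 05:59
Leg 1: +325 min -> 11:24
Layover: +123 min -> 13:27
Leg 2: +474 min -> 21:21
Total travel: 922 minutes = 15h 22m
Arrival: 21:21

21:21


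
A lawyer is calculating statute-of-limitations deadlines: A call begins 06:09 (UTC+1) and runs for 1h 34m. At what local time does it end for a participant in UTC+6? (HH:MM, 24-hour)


Start: 06:09 in UTC+1
Step 1 - add duration:
  minutes: 9 + 34 = 43
  hours: 6 + 1 + 0 = 7
  end in UTC+1: 07:43
Step 2 - convert UTC+1 -> UTC+6:
  offset difference: 6 - (1) = 5 hours
  7 + (5) = 12 -> mod 24 = 12
Result: 12:43 in UTC+6

12:43


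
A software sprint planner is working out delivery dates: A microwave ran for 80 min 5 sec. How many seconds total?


Minutes: 80
Extra seconds: 5
Seconds per minute: 60
Minutes to seconds: 80 x 60 = 4800
Total: 4800 + 5 = 4805

4805


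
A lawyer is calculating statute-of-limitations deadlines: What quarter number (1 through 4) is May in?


Month: May (month 5)
Q1: January-March (months 1-3)
Q2: April-June (months 4-6)
Q3: July-September (months 7-9)
Q4: October-December (months 10-12)
Month 5 falls in Q2

2


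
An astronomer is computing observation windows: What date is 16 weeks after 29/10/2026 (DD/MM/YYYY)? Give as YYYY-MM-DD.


Start: 2026-10-29
Weeks to add: 16
Convert to days: 16 x 7 = 112 days
Add 112 days to 2026-10-29
Result: 2027-02-18

2027-02-18


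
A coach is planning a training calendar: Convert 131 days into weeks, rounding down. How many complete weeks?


Total days: 131
Days per week: 7
Division: 131 / 7 = 18 remainder 5
Complete weeks: 18
Remaining days: 5

18


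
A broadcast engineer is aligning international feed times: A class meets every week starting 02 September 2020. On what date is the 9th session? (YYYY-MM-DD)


First occurrence: 2020-09-02 (occurrence 1)
Each occurrence is 7 days after the previous.
Occurrence 9 is 8 weeks after the first.
8 weeks = 56 days
2020-09-02 + 56 days = 2020-10-28

2020-10-28


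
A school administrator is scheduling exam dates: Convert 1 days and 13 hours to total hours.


Days: 1
Extra hours: 13
Hours per day: 24
Days to hours: 1 x 24 = 24
Total: 24 + 13 = 37

37


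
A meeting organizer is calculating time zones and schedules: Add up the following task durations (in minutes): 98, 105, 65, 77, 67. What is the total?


Durations: 98, 105, 65, 77, 67
Running sum: 98
+ 105 = 203
+ 65 = 268
+ 77 = 345
+ 67 = 412
Total duration: 412 minutes
That is 6 hours and 52 minutes

412


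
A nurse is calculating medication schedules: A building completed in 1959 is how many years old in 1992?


Birth year: 1959
Current year: 1992
Age = current year - birth year
Age = 1992 - 1959 = 33

33


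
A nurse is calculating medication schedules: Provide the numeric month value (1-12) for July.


Calendar month order:
6. June
7. July <--
8. August
July is month number 7

7


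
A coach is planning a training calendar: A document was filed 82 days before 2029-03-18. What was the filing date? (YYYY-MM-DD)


Start: 2029-03-18
Subtracting 82 days
Days already passed in March: 18
After going back through March: 64 more days to subtract
February 2029: 28 days, 36 remaining
January 2029: 31 days, 5 remaining
December 2028 has 31 days, need 5
Result: 2028-12-26

2028-12-26


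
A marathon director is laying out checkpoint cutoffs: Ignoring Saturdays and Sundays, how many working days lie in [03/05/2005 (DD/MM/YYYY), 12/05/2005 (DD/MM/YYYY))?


Start: 2005-05-03 (Tuesday)
End (exclusive): 2005-05-12 (Thursday)
Total calendar days: 9
Full weeks: 9 // 7 = 1 -> 5 weekdays
Remaining 2 days starting on Tuesday:
  Tue(w), Wed(w) -> 2 weekdays
Total business days: 5 + 2 = 7

7


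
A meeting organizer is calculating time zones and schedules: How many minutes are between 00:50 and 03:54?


Start time: 00:50 = 50 minutes from midnight
End time: 03:54 = 234 minutes from midnight
Difference: 234 - 50 = 184 minutes
That is 3 hours and 4 minutes

184


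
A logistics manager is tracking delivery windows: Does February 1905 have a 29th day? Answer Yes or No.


Year: 1905
Divisible by 4? 1905 / 4 = 476.25 -> No
Not divisible by 4, so NOT a leap year

No


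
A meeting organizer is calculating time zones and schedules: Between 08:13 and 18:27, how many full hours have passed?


Start: 08:13
End: 18:27
Hour difference: 18 - 8 = 10 hours
Minute difference: 27 - 13 = 14 minutes
Total minutes: 614
Complete hours: 614 / 60 = 10 (remainder 14)

10


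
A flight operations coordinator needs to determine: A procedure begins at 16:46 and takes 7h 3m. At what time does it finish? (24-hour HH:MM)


Start time: 16:46
Adding: 7 hours 3 minutes
Minutes: 46 + 3 = 49
Hours: 16 + 7 + 0 = 23
Result: 23:49

23:49


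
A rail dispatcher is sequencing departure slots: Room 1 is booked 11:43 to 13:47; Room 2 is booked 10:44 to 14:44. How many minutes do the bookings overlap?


Interval A: [703, 827] minutes from midnight
Interval B: [644, 884] minutes from midnight
Overlap start = max(703, 644) = 703
Overlap end = min(827, 884) = 827
Overlap = 827 - 703 = 124 minutes

124


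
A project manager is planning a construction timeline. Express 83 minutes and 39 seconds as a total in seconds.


Minutes: 83
Seconds: 39
Convert minutes to seconds: 83 x 60 = 4980
Add remaining seconds: 4980 + 39 = 5019

5019


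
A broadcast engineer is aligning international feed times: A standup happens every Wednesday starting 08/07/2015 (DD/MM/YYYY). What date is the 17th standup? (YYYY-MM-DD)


First occurrence: 2015-07-08 (occurrence 1)
Each occurrence is 7 days after the previous.
Occurrence 17 is 16 weeks after the first.
16 weeks = 112 days
2015-07-08 + 112 days = 2015-10-28

2015-10-28


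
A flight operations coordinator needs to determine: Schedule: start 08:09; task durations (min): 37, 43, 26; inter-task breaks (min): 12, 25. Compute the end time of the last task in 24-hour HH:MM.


Start: 08:09 = 489 min from midnight
  after task 1 (37 min): 08:46
  after break (12 min): 08:58
  after task 2 (43 min): 09:41
  after break (25 min): 10:06
  after task 3 (26 min): 10:32
Total elapsed: 143 minutes
End time: 10:32

10:32


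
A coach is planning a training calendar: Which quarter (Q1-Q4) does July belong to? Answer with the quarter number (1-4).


Month: July (month 7)
Q1: January-March (months 1-3)
Q2: April-June (months 4-6)
Q3: July-September (months 7-9)
Q4: October-December (months 10-12)
Month 7 falls in Q3

3


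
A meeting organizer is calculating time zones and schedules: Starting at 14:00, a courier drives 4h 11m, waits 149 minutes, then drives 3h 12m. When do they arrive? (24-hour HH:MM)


Depart: 14:00
Leg 1: +251 min -> 18:11
Layover: +149 min -> 20:40
Leg 2: +192 min -> 23:52
Total travel: 592 minutes = 9h 52m
Arrival: 23:52

23:52


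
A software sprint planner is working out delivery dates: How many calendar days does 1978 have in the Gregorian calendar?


Year: 1978
Check leap year rules:
Divisible by 4? No
1978 is not a leap year
Days: 365

365


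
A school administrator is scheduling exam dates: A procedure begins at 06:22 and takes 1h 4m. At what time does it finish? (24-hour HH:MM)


Start time: 06:22
Adding: 1 hours 4 minutes
Minutes: 22 + 4 = 26
Hours: 6 + 1 + 0 = 7
Result: 07:26

07:26


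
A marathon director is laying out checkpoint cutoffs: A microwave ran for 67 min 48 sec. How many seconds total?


Minutes: 67
Extra seconds: 48
Seconds per minute: 60
Minutes to seconds: 67 x 60 = 4020
Total: 4020 + 48 = 4068

4068


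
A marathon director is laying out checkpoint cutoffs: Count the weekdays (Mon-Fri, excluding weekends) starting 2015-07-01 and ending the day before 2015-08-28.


Start: 2015-07-01 (Wednesday)
End (exclusive): 2015-08-28 (Friday)
Total calendar days: 58
Full weeks: 58 // 7 = 8 -> 40 weekdays
Remaining 2 days starting on Wednesday:
  Wed(w), Thu(w) -> 2 weekdays
Total business days: 40 + 2 = 42

42


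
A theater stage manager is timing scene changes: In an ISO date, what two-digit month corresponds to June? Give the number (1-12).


Calendar month order:
5. May
6. June <--
7. July
June is month number 6

6


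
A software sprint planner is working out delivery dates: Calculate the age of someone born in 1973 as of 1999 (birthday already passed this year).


Birth year: 1973
Current year: 1999
Age = current year - birth year
Age = 1999 - 1973 = 26

26


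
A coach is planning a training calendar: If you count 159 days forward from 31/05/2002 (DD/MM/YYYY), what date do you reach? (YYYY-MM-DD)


Start: 2002-05-31
Adding 159 days
Days remaining in May: 0
After May: 159 days still to add
June 2002: 30 days, 129 remaining
July 2002: 31 days, 98 remaining
August 2002: 31 days, 67 remaining
September 2002: 30 days, 37 remaining
Result: 2002-11-06

2002-11-06


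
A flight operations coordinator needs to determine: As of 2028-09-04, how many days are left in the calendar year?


Start: September 04, 2028
End: December 31, 2028
Days left in September: 26
October: 31
November: 30
December: 31
Sum of remaining months: 92
Total: 26 + 92 = 118

118


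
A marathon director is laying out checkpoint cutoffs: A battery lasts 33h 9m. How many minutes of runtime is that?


Hours: 33
Extra minutes: 9
Minutes per hour: 60
Hours to minutes: 33 x 60 = 1980
Total: 1980 + 9 = 1989

1989


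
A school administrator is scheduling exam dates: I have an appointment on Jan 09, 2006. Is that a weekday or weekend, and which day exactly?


Date: 2006-01-09
January 1, 2006 is a Sunday
Day of year: 9
Offset from Jan 1: 8 days
8 mod 7 = 1
Result: Monday

Monday


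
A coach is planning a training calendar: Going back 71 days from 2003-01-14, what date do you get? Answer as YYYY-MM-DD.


Start: 2003-01-14
Subtracting 71 days
Days already passed in January: 14
After going back through January: 57 more days to subtract
December 2002: 31 days, 26 remaining
November 2002 has 30 days, need 26
Result: 2002-11-04

2002-11-04


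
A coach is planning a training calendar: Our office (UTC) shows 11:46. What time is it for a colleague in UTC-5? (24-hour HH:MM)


Local time: 11:46 at UTC (offset 0h)
Target zone: UTC-5 (offset -5h)
Difference: -5 - (0) = -5 hours
Calculation: 11 + (-5) = 6
Result: 06:46

06:46


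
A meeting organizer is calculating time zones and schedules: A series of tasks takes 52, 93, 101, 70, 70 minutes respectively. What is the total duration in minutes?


Durations: 52, 93, 101, 70, 70
Running sum: 52
+ 93 = 145
+ 101 = 246
+ 70 = 316
+ 70 = 386
Total duration: 386 minutes
That is 6 hours and 26 minutes

386


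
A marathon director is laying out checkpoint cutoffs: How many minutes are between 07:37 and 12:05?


Start time: 07:37 = 457 minutes from midnight
End time: 12:05 = 725 minutes from midnight
Difference: 725 - 457 = 268 minutes
That is 4 hours and 28 minutes

268


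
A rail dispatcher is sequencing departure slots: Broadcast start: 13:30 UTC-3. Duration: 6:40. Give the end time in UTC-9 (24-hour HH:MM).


Start: 13:30 in UTC-3
Step 1 - add duration:
  minutes: 30 + 40 = 70 (carry 1h)
  hours: 13 + 6 + 1 = 20
  end in UTC-3: 20:10
Step 2 - convert UTC-3 -> UTC-9:
  offset difference: -9 - (-3) = -6 hours
  20 + (-6) = 14 -> mod 24 = 14
Result: 14:10 in UTC-9

14:10


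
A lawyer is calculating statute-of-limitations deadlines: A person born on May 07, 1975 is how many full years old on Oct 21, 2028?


Birth: 1975-05-07
Reference: 2028-10-21
Year difference: 2028 - 1975 = 53
Has birthday (05-07) occurred by 10-21? Yes
Age in full years: 53

53


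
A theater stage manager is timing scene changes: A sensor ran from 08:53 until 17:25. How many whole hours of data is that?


Start: 08:53
End: 17:25
Hour difference: 17 - 8 = 9 hours
Minute difference: 25 - 53 = -28 minutes
Total minutes: 512
Complete hours: 512 / 60 = 8 (remainder 32)

8


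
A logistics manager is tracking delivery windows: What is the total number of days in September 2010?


Month: September
Year: 2010
September is a 30-day month
Total: 30 days

30


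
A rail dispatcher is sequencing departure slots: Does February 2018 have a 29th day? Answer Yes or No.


Year: 2018
Divisible by 4? 2018 / 4 = 504.5 -> No
Not divisible by 4, so NOT a leap year

No


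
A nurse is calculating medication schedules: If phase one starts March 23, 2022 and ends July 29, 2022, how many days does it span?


Start date: 2022-03-23
End date: 2022-07-29
Mar 2022: +9 days
Apr 2022: +30 days
May 2022: +31 days
Jun 2022: +30 days
Jul 2022: +28 days
Total: 128 days

128


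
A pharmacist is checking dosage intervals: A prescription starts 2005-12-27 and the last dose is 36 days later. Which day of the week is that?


Start: 2005-12-27 (Tuesday)
Step 1 - find target date: add 36 days
  2005-12-27 + 36 days = 2006-02-01
Step 2 - day of week:
  36 mod 7 = 1
  Tuesday + 1 days -> Wednesday
Result: Wednesday (2006-02-01)

Wednesday


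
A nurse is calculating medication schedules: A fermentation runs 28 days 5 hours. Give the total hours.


Days: 28
Extra hours: 5
Hours per day: 24
Days to hours: 28 x 24 = 672
Total: 672 + 5 = 677

677


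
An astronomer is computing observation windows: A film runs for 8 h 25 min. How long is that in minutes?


Hours: 8
Minutes: 25
Convert hours to minutes: 8 x 60 = 480
Add remaining minutes: 480 + 25 = 505

505


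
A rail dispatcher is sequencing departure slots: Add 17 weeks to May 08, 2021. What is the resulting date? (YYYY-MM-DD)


Start: 2021-05-08
Weeks to add: 17
Convert to days: 17 x 7 = 119 days
Add 119 days to 2021-05-08
Result: 2021-09-04

2021-09-04


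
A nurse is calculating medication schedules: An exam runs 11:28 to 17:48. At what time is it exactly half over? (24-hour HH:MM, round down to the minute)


Start time: 11:28 = 688 minutes from midnight
End time: 17:48 = 1068 minutes from midnight
Sum: 688 + 1068 = 1756
Midpoint: 1756 / 2 = 878 minutes
Convert: 878 / 60 = 14 hours, 38 minutes
Result: 14:38

14:38


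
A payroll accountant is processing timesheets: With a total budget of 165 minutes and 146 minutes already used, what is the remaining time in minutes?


Total budget: 165 minutes
Time used: 146 minutes
Remaining: 165 - 146 = 19 minutes
Percent used: 88.5%
Percent remaining: 11.5%

19


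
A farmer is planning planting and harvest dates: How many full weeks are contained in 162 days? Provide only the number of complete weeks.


Total days: 162
Days per week: 7
Division: 162 / 7 = 23 remainder 1
Complete weeks: 23
Remaining days: 1

23


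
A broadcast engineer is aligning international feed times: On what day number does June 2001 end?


Month: June
Year: 2001
June is a 30-day month
Total: 30 days

30


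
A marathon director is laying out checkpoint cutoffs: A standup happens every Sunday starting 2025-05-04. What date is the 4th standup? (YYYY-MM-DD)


First occurrence: 2025-05-04 (occurrence 1)
Each occurrence is 7 days after the previous.
Occurrence 4 is 3 weeks after the first.
3 weeks = 21 days
2025-05-04 + 21 days = 2025-05-25

2025-05-25


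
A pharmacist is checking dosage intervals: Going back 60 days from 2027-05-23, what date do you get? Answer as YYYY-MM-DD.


Start: 2027-05-23
Subtracting 60 days
Days already passed in May: 23
After going back through May: 37 more days to subtract
April 2027: 30 days, 7 remaining
March 2027 has 31 days, need 7
Result: 2027-03-24

2027-03-24


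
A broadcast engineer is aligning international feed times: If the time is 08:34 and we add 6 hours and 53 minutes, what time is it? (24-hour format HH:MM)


Start time: 08:34
Adding: 6 hours 53 minutes
Minutes: 34 + 53 = 87
Minute overflow: 87 >= 60, so carry 1 hour, minutes = 27
Hours: 8 + 6 + 1 = 15
Result: 15:27

15:27


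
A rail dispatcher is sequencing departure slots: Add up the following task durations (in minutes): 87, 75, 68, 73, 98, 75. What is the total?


Durations: 87, 75, 68, 73, 98, 75
Running sum: 87
+ 75 = 162
+ 68 = 230
+ 73 = 303
+ 98 = 401
+ 75 = 476
Total duration: 476 minutes
That is 7 hours and 56 minutes

476


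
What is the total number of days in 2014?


Year: 2014
Check leap year rules:
Divisible by 4? No
2014 is not a leap year
Days: 365

365


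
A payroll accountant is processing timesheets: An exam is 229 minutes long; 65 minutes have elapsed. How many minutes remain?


Total budget: 229 minutes
Time used: 65 minutes
Remaining: 229 - 65 = 164 minutes
Percent used: 28.4%
Percent remaining: 71.6%

164


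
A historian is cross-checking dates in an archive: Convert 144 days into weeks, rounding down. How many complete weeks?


Total days: 144
Days per week: 7
Division: 144 / 7 = 20 remainder 4
Complete weeks: 20
Remaining days: 4

20


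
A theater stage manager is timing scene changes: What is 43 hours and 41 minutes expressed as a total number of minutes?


Hours: 43
Minutes: 41
Convert hours to minutes: 43 x 60 = 2580
Add remaining minutes: 2580 + 41 = 2621

2621


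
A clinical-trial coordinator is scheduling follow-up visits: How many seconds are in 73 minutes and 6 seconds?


Minutes: 73
Seconds: 6
Convert minutes to seconds: 73 x 60 = 4380
Add remaining seconds: 4380 + 6 = 4386

4386


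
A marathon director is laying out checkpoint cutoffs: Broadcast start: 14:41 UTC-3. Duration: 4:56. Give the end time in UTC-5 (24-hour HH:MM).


Start: 14:41 in UTC-3
Step 1 - add duration:
  minutes: 41 + 56 = 97 (carry 1h)
  hours: 14 + 4 + 1 = 19
  end in UTC-3: 19:37
Step 2 - convert UTC-3 -> UTC-5:
  offset difference: -5 - (-3) = -2 hours
  19 + (-2) = 17 -> mod 24 = 17
Result: 17:37 in UTC-5

17:37


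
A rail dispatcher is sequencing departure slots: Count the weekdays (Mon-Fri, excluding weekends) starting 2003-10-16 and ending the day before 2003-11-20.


Start: 2003-10-16 (Thursday)
End (exclusive): 2003-11-20 (Thursday)
Total calendar days: 35
Full weeks: 35 // 7 = 5 -> 25 weekdays
Remaining 0 days starting on Thursday:
Total business days: 25 + 0 = 25

25


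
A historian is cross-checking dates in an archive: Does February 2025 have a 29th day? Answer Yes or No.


Year: 2025
Divisible by 4? 2025 / 4 = 506.25 -> No
Not divisible by 4, so NOT a leap year

No


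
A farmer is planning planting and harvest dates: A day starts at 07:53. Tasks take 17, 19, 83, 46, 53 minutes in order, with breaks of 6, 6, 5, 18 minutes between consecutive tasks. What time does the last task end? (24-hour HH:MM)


Start: 07:53 = 473 min from midnight
  after task 1 (17 min): 08:10
  after break (6 min): 08:16
  after task 2 (19 min): 08:35
  after break (6 min): 08:41
  after task 3 (83 min): 10:04
  after break (5 min): 10:09
  after task 4 (46 min): 10:55
  after break (18 min): 11:13
  after task 5 (53 min): 12:06
Total elapsed: 253 minutes
End time: 12:06

12:06


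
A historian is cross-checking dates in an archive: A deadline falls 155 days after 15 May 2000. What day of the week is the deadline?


Start: 2000-05-15 (Monday)
Step 1 - find target date: add 155 days
  2000-05-15 + 155 days = 2000-10-17
Step 2 - day of week:
  155 mod 7 = 1
  Monday + 1 days -> Tuesday
Result: Tuesday (2000-10-17)

Tuesday


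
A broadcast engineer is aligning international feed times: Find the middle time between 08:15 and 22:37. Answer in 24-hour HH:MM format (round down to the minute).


Start time: 08:15 = 495 minutes from midnight
End time: 22:37 = 1357 minutes from midnight
Sum: 495 + 1357 = 1852
Midpoint: 1852 / 2 = 926 minutes
Convert: 926 / 60 = 15 hours, 26 minutes
Result: 15:26

15:26


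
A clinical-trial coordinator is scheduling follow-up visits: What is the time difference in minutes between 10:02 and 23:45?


Start time: 10:02 = 602 minutes from midnight
End time: 23:45 = 1425 minutes from midnight
Difference: 1425 - 602 = 823 minutes
That is 13 hours and 43 minutes

823


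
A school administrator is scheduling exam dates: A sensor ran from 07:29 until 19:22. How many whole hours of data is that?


Start: 07:29
End: 19:22
Hour difference: 19 - 7 = 12 hours
Minute difference: 22 - 29 = -7 minutes
Total minutes: 713
Complete hours: 713 / 60 = 11 (remainder 53)

11


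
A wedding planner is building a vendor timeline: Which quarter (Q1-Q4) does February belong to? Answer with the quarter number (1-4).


Month: February (month 2)
Q1: January-March (months 1-3)
Q2: April-June (months 4-6)
Q3: July-September (months 7-9)
Q4: October-December (months 10-12)
Month 2 falls in Q1

1


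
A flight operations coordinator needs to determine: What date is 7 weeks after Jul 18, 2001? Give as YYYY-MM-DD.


Start: 2001-07-18
Weeks to add: 7
Convert to days: 7 x 7 = 49 days
Add 49 days to 2001-07-18
Result: 2001-09-05

2001-09-05


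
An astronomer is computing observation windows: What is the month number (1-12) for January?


Calendar month order:
1. January <--
2. February
January is month number 1

1


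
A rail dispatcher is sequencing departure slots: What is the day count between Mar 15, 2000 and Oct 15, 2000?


Start date: 2000-03-15
End date: 2000-10-15
Mar 2000: +17 days
Apr 2000: +30 days
May 2000: +31 days
... (5 more months)
Total: 214 days

214


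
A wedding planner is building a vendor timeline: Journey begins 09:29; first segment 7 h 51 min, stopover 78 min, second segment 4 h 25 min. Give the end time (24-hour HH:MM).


Depart: 09:29
Leg 1: +471 min -> 17:20
Layover: +78 min -> 18:38
Leg 2: +265 min -> 23:03
Total travel: 814 minutes = 13h 34m
Arrival: 23:03

23:03


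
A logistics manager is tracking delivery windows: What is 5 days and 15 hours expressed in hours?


Days: 5
Extra hours: 15
Hours per day: 24
Days to hours: 5 x 24 = 120
Total: 120 + 15 = 135

135


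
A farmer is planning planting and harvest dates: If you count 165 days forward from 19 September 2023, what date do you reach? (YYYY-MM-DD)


Start: 2023-09-19
Adding 165 days
Days remaining in September: 11
After September: 154 days still to add
October 2023: 31 days, 123 remaining
November 2023: 30 days, 93 remaining
December 2023: 31 days, 62 remaining
January 2024: 31 days, 31 remaining
Result: 2024-03-02

2024-03-02


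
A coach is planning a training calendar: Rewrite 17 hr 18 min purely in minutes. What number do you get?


Hours: 17
Extra minutes: 18
Minutes per hour: 60
Hours to minutes: 17 x 60 = 1020
Total: 1020 + 18 = 1038

1038


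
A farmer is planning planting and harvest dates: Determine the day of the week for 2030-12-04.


Date: 2030-12-04
January 1, 2030 is a Tuesday
Day of year: 338
Offset from Jan 1: 337 days
337 mod 7 = 1
Result: Wednesday

Wednesday


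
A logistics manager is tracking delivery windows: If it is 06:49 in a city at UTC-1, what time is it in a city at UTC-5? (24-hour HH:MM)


Local time: 06:49 at UTC-1 (offset -1h)
Target zone: UTC-5 (offset -5h)
Difference: -5 - (-1) = -4 hours
Calculation: 6 + (-4) = 2
Result: 02:49

02:49


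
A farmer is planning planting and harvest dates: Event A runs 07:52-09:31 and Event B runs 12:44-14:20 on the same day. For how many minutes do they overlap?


Interval A: [472, 571] minutes from midnight
Interval B: [764, 860] minutes from midnight
Overlap start = max(472, 764) = 764
Overlap end = min(571, 860) = 571
End <= start, so the intervals do not overlap: 0 minutes

0


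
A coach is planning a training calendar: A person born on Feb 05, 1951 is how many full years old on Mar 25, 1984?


Birth: 1951-02-05
Reference: 1984-03-25
Year difference: 1984 - 1951 = 33
Has birthday (02-05) occurred by 03-25? Yes
Age in full years: 33

33


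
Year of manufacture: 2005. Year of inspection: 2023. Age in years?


Birth year: 2005
Current year: 2023
Age = current year - birth year
Age = 2023 - 2005 = 18

18


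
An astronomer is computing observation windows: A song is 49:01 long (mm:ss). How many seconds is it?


Minutes: 49
Extra seconds: 1
Seconds per minute: 60
Minutes to seconds: 49 x 60 = 2940
Total: 2940 + 1 = 2941

2941


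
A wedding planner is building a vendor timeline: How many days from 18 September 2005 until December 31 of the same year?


Start: September 18, 2005
End: December 31, 2005
Days left in September: 12
October: 31
November: 30
December: 31
Sum of remaining months: 92
Total: 12 + 92 = 104

104


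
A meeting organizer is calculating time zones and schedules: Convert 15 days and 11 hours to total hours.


Days: 15
Extra hours: 11
Hours per day: 24
Days to hours: 15 x 24 = 360
Total: 360 + 11 = 371

371


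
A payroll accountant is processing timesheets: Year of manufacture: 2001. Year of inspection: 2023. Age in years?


Birth year: 2001
Current year: 2023
Age = current year - birth year
Age = 2023 - 2001 = 22

22


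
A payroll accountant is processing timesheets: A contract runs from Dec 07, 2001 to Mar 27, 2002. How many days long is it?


Start date: 2001-12-07
End date: 2002-03-27
Dec 2001: +25 days
Jan 2002: +31 days
Feb 2002: +28 days
Mar 2002: +26 days
Total: 110 days

110


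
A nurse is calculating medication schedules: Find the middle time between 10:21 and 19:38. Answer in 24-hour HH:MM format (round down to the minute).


Start time: 10:21 = 621 minutes from midnight
End time: 19:38 = 1178 minutes from midnight
Sum: 621 + 1178 = 1799
Midpoint: 1799 / 2 = 899 minutes
Convert: 899 / 60 = 14 hours, 59 minutes
Result: 14:59

14:59


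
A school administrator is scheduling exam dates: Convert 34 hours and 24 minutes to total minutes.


Hours: 34
Extra minutes: 24
Minutes per hour: 60
Hours to minutes: 34 x 60 = 2040
Total: 2040 + 24 = 2064

2064


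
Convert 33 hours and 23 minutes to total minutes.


Hours: 33
Minutes: 23
Convert hours to minutes: 33 x 60 = 1980
Add remaining minutes: 1980 + 23 = 2003

2003


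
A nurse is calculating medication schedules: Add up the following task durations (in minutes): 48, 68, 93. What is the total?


Durations: 48, 68, 93
Running sum: 48
+ 68 = 116
+ 93 = 209
Total duration: 209 minutes
That is 3 hours and 29 minutes

209


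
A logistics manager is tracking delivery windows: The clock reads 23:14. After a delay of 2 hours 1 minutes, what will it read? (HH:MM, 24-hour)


Start time: 23:14
Adding: 2 hours 1 minutes
Minutes: 14 + 1 = 15
Hours: 23 + 2 + 0 = 25
Hour wraparound: 25 mod 24 = 1
Result: 01:15

01:15


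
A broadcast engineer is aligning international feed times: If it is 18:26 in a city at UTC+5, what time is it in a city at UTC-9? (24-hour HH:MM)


Local time: 18:26 at UTC+5 (offset 5h)
Target zone: UTC-9 (offset -9h)
Difference: -9 - (5) = -14 hours
Calculation: 18 + (-14) = 4
Result: 04:26

04:26
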